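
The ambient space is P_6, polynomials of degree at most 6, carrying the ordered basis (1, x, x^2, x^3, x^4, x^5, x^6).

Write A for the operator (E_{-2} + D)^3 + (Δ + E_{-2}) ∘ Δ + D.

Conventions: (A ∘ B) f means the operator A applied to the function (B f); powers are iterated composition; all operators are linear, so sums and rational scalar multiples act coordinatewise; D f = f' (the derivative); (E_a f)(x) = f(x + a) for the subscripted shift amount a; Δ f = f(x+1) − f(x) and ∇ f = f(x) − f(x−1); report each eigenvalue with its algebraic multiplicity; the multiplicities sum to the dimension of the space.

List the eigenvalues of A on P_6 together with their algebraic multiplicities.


λ = 1 (multiplicity 7)

image of 1: 1
image of x: x - 1
image of x^2: x^2 - 2x + 17
image of x^3: x^3 - 3x^2 + 51x - 89
image of x^4: x^4 - 4x^3 + 102x^2 - 356x + 671
image of x^5: x^5 - 5x^4 + 170x^3 - 890x^2 + 3355x - 4355
image of x^6: x^6 - 6x^5 + 255x^4 - 1780x^3 + 10065x^2 - 26130x + 29663
the matrix is upper triangular; its diagonal is (1, 1, 1, 1, 1, 1, 1)
for a triangular matrix the eigenvalues are the diagonal entries, with algebraic multiplicity their repetition count


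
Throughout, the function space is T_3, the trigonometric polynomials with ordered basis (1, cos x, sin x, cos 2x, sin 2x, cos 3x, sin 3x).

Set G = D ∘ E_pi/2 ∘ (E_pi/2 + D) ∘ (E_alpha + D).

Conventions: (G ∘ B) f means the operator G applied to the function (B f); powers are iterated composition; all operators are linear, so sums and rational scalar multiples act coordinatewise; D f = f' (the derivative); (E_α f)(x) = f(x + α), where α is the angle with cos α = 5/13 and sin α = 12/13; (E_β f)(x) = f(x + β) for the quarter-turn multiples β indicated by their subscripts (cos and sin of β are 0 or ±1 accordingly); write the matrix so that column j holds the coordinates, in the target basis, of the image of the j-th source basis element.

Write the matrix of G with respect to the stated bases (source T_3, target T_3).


image of 1: 0
image of cos x: (50/13)cos x + (10/13)sin x
image of sin x: -(10/13)cos x + (50/13)sin x
image of cos 2x: -(1392/169)cos 2x - (1594/169)sin 2x
image of sin 2x: (1594/169)cos 2x - (1392/169)sin 2x
image of cos 3x: -(34578/2197)cos 3x + (12210/2197)sin 3x
image of sin 3x: -(12210/2197)cos 3x - (34578/2197)sin 3x
each image's coordinates form column j of the matrix

the matrix is [[0, 0, 0, 0, 0, 0, 0]; [0, 50/13, -10/13, 0, 0, 0, 0]; [0, 10/13, 50/13, 0, 0, 0, 0]; [0, 0, 0, -1392/169, 1594/169, 0, 0]; [0, 0, 0, -1594/169, -1392/169, 0, 0]; [0, 0, 0, 0, 0, -34578/2197, -12210/2197]; [0, 0, 0, 0, 0, 12210/2197, -34578/2197]] (rows listed top to bottom)


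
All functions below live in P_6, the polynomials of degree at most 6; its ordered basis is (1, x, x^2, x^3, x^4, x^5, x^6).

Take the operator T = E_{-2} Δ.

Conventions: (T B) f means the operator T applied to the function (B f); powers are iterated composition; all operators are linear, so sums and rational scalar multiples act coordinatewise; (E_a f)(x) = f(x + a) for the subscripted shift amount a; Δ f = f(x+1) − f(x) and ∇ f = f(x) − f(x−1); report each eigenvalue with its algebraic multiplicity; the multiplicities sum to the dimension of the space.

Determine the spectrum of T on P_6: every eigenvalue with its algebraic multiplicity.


image of 1: 0
image of x: 1
image of x^2: 2x - 3
image of x^3: 3x^2 - 9x + 7
image of x^4: 4x^3 - 18x^2 + 28x - 15
image of x^5: 5x^4 - 30x^3 + 70x^2 - 75x + 31
image of x^6: 6x^5 - 45x^4 + 140x^3 - 225x^2 + 186x - 63
the matrix is upper triangular; its diagonal is (0, 0, 0, 0, 0, 0, 0)
for a triangular matrix the eigenvalues are the diagonal entries, with algebraic multiplicity their repetition count

λ = 0 (multiplicity 7)


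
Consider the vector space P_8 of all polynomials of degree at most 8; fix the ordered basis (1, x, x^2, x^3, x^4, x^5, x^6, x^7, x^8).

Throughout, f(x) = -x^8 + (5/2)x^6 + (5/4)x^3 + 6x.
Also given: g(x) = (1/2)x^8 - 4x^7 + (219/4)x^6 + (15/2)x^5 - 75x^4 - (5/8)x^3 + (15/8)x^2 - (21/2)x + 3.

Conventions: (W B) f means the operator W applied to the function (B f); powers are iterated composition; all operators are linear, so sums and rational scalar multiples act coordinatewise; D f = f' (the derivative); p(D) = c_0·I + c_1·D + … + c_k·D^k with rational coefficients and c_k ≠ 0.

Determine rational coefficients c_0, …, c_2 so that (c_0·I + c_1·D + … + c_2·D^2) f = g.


p(D) = -(1/2)·I + (1/2)·D − D^2, i.e. c_0 = -1/2, c_1 = 1/2, c_2 = -1

D^0 f = -x^8 + (5/2)x^6 + (5/4)x^3 + 6x
D^1 f = -8x^7 + 15x^5 + (15/4)x^2 + 6
D^2 f = -56x^6 + 75x^4 + (15/2)x
matching coefficients of g against c_0 f + c_1 Df + … from the top degree down determines the c_i
solution: c_0 = -1/2, c_1 = 1/2, c_2 = -1


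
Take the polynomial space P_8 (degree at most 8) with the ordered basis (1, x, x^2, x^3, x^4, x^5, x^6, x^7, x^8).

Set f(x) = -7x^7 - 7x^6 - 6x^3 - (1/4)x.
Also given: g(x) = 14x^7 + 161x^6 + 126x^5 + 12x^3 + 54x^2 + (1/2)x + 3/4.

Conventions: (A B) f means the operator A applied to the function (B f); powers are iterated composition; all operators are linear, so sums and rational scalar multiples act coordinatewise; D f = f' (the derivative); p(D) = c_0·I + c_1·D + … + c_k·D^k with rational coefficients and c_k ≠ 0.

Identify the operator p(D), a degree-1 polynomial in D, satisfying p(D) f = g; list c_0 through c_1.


D^0 f = -7x^7 - 7x^6 - 6x^3 - (1/4)x
D^1 f = -49x^6 - 42x^5 - 18x^2 - 1/4
matching coefficients of g against c_0 f + c_1 Df + … from the top degree down determines the c_i
solution: c_0 = -2, c_1 = -3

p(D) = -2·I − 3·D, i.e. c_0 = -2, c_1 = -3


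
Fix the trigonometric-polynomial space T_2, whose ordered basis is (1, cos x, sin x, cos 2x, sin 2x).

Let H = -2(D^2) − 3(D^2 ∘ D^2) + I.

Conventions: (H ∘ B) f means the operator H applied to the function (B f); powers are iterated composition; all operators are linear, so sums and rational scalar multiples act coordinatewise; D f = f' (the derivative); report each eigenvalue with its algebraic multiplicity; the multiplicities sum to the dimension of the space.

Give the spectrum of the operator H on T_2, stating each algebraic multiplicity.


λ = -39 (multiplicity 2), λ = 0 (multiplicity 2), λ = 1 (multiplicity 1)

image of 1: 1
image of cos x: 0
image of sin x: 0
image of cos 2x: -39cos 2x
image of sin 2x: -39sin 2x
the matrix is diagonal; its diagonal is (1, 0, 0, -39, -39)
for a triangular matrix the eigenvalues are the diagonal entries, with algebraic multiplicity their repetition count


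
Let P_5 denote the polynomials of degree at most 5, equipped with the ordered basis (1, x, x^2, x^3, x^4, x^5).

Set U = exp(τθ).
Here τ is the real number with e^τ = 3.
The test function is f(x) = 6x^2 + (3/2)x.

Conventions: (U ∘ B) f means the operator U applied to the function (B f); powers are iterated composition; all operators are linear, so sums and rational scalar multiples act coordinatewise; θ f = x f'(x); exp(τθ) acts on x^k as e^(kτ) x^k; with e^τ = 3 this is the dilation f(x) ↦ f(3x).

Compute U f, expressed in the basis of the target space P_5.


the image equals g(x) = 54x^2 + (9/2)x

exp(τθ) x^k = e^(kτ) x^k; with e^τ = 3 this sends x^k to 3^k x^k
x ↦ 3 x
x^2 ↦ 9 x^2
applying this coordinatewise to f: exp(τθ) f = 54x^2 + (9/2)x


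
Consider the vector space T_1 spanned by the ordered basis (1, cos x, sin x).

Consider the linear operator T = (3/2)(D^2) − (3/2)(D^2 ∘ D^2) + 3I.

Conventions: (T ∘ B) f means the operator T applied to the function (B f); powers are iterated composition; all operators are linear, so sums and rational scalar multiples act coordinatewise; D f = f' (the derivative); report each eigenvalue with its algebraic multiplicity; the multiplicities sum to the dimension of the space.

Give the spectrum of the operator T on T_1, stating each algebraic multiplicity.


image of 1: 3
image of cos x: 0
image of sin x: 0
the matrix is diagonal; its diagonal is (3, 0, 0)
for a triangular matrix the eigenvalues are the diagonal entries, with algebraic multiplicity their repetition count

λ = 0 (multiplicity 2), λ = 3 (multiplicity 1)


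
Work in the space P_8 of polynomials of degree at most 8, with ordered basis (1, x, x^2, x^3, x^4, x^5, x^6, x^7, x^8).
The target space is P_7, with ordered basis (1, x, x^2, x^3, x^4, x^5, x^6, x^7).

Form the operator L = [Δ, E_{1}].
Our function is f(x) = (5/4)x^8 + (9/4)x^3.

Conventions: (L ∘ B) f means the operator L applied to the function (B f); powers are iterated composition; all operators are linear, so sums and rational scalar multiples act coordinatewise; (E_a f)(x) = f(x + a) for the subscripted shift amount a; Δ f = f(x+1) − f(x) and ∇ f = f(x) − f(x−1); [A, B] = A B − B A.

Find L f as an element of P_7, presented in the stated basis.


E_{1} f = (5/4)x^8 + 10x^7 + 35x^6 + 70x^5 + (175/2)x^4 + (289/4)x^3 + (167/4)x^2 + (67/4)x + 7/2
Δ E_{1} f = 10x^7 + 105x^6 + 490x^5 + (2625/2)x^4 + 2170x^3 + (8847/4)x^2 + (5161/4)x + 669/2
Δ f = 10x^7 + 35x^6 + 70x^5 + (175/2)x^4 + 70x^3 + (167/4)x^2 + (67/4)x + 7/2
E_{1} Δ f = 10x^7 + 105x^6 + 490x^5 + (2625/2)x^4 + 2170x^3 + (8847/4)x^2 + (5161/4)x + 669/2
[Δ, E_{1}] f = 0

g(x) = 0


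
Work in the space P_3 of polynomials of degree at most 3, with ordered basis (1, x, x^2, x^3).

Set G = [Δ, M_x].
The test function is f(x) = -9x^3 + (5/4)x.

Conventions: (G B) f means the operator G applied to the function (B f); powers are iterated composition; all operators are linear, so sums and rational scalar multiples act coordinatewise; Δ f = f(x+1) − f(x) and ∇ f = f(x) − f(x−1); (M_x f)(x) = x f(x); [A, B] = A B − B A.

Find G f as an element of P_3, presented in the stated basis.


M_x f = -9x^4 + (5/4)x^2
Δ M_x f = -36x^3 - 54x^2 - (67/2)x - 31/4
Δ f = -27x^2 - 27x - 31/4
M_x Δ f = -27x^3 - 27x^2 - (31/4)x
[Δ, M_x] f = -9x^3 - 27x^2 - (103/4)x - 31/4

the result is g(x) = -9x^3 - 27x^2 - (103/4)x - 31/4


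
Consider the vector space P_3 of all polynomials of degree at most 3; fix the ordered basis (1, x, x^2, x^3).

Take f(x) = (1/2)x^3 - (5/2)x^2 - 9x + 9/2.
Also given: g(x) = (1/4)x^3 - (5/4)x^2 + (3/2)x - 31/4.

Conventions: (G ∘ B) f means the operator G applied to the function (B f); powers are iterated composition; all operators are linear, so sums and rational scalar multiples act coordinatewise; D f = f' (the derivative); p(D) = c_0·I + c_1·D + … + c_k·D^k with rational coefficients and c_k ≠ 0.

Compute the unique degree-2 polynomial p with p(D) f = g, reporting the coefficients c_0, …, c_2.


p(D) = (1/2)·I + 2·D^2, i.e. c_0 = 1/2, c_1 = 0, c_2 = 2

D^0 f = (1/2)x^3 - (5/2)x^2 - 9x + 9/2
D^1 f = (3/2)x^2 - 5x - 9
D^2 f = 3x - 5
matching coefficients of g against c_0 f + c_1 Df + … from the top degree down determines the c_i
solution: c_0 = 1/2, c_1 = 0, c_2 = 2


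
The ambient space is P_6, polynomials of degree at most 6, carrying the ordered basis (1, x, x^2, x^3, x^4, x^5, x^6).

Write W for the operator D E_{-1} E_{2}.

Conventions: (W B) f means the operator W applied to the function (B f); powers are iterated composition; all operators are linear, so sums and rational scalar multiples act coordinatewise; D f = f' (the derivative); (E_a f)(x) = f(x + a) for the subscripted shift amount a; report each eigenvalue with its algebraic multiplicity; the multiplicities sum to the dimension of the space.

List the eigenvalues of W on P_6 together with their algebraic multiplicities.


image of 1: 0
image of x: 1
image of x^2: 2x + 2
image of x^3: 3x^2 + 6x + 3
image of x^4: 4x^3 + 12x^2 + 12x + 4
image of x^5: 5x^4 + 20x^3 + 30x^2 + 20x + 5
image of x^6: 6x^5 + 30x^4 + 60x^3 + 60x^2 + 30x + 6
the matrix is upper triangular; its diagonal is (0, 0, 0, 0, 0, 0, 0)
for a triangular matrix the eigenvalues are the diagonal entries, with algebraic multiplicity their repetition count

λ = 0 (multiplicity 7)


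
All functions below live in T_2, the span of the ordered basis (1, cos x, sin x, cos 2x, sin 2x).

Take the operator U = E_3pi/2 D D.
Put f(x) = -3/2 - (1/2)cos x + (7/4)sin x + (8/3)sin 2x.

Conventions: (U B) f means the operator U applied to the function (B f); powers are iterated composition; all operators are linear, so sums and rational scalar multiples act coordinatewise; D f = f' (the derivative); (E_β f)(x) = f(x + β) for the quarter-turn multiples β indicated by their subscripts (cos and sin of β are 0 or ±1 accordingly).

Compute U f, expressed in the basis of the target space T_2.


D f = (7/4)cos x + (1/2)sin x + (16/3)cos 2x
D D f = (1/2)cos x - (7/4)sin x - (32/3)sin 2x
E_3pi/2 D D f = (7/4)cos x + (1/2)sin x + (32/3)sin 2x

g(x) = (7/4)cos x + (1/2)sin x + (32/3)sin 2x


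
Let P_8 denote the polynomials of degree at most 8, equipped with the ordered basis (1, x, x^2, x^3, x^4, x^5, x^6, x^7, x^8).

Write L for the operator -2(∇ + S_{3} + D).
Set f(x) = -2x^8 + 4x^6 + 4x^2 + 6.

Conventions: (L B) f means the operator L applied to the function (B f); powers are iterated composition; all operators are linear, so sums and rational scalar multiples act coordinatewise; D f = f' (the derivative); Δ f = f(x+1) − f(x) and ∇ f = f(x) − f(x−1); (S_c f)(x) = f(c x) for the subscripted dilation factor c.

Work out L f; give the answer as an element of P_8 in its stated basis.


∇ f = -16x^7 + 56x^6 - 88x^5 + 80x^4 - 32x^3 - 4x^2 + 16x - 6
S_{3} f = -13122x^8 + 2916x^6 + 36x^2 + 6
D f = -16x^7 + 24x^5 + 8x
(∇ + S_{3} + D) f = -13122x^8 - 32x^7 + 2972x^6 - 64x^5 + 80x^4 - 32x^3 + 32x^2 + 24x
(-2(∇ + S_{3} + D)) f = 26244x^8 + 64x^7 - 5944x^6 + 128x^5 - 160x^4 + 64x^3 - 64x^2 - 48x

the result is g(x) = 26244x^8 + 64x^7 - 5944x^6 + 128x^5 - 160x^4 + 64x^3 - 64x^2 - 48x


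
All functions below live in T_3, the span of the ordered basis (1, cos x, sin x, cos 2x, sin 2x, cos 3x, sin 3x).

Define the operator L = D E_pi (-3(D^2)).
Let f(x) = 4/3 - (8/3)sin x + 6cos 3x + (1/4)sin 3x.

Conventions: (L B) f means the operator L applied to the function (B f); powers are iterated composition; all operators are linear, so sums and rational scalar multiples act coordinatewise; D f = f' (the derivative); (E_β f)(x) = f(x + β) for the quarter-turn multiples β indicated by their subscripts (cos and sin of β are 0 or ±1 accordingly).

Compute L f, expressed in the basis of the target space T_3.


g(x) = 8cos x - (81/4)cos 3x + 486sin 3x

D f = -(8/3)cos x + (3/4)cos 3x - 18sin 3x
D D f = (8/3)sin x - 54cos 3x - (9/4)sin 3x
(-3(D^2)) f = -8sin x + 162cos 3x + (27/4)sin 3x
E_pi (-3(D^2)) f = 8sin x - 162cos 3x - (27/4)sin 3x
D E_pi (-3(D^2)) f = 8cos x - (81/4)cos 3x + 486sin 3x


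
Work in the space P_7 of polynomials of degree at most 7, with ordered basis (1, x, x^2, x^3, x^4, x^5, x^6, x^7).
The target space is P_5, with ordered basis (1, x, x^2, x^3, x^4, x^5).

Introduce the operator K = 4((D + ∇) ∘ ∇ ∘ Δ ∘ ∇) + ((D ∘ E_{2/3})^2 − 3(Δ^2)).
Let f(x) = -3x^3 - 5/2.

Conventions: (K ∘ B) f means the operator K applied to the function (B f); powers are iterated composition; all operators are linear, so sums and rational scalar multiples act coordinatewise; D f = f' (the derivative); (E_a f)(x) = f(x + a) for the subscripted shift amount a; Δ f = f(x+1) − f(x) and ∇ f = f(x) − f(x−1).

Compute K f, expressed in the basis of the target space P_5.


∇ f = -9x^2 + 9x - 3
Δ ∇ f = -18x
∇ Δ ∇ f = -18
D (∇ ∘ Δ) ∇ f = 0
∇ (∇ ∘ Δ) ∇ f = 0
(D + ∇) (∇ ∘ Δ) ∇ f = 0
(4((D + ∇) ∘ ∇ ∘ Δ ∘ ∇)) f = 0
E_{2/3} f = -3x^3 - 6x^2 - 4x - 61/18
D E_{2/3} f = -9x^2 - 12x - 4
E_{2/3} (D ∘ E_{2/3}) f = -9x^2 - 24x - 16
D E_{2/3} (D ∘ E_{2/3}) f = -18x - 24
Δ f = -9x^2 - 9x - 3
Δ Δ f = -18x - 18
(-3(Δ^2)) f = 54x + 54
((D ∘ E_{2/3})^2 − 3(Δ^2)) f = 36x + 30
(4((D + ∇) ∘ ∇ ∘ Δ ∘ ∇) + ((D ∘ E_{2/3})^2 − 3(Δ^2))) f = 36x + 30

the image equals g(x) = 36x + 30


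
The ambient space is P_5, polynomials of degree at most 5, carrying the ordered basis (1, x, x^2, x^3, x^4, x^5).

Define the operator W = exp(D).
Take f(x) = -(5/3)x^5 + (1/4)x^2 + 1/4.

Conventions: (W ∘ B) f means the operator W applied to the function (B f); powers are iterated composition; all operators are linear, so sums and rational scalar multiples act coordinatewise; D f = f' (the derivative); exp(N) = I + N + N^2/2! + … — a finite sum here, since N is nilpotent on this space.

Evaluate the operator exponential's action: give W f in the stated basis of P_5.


order-1 term: -(25/3)x^4 + (1/2)x
order-2 term: -(50/3)x^3 + 1/4
order-3 term: -(50/3)x^2
order-4 term: -(25/3)x
order-5 term: -5/3
the series for exp(D) f terminates at order 5
exp(D) f = -(5/3)x^5 - (25/3)x^4 - (50/3)x^3 - (197/12)x^2 - (47/6)x - 7/6

the result is g(x) = -(5/3)x^5 - (25/3)x^4 - (50/3)x^3 - (197/12)x^2 - (47/6)x - 7/6


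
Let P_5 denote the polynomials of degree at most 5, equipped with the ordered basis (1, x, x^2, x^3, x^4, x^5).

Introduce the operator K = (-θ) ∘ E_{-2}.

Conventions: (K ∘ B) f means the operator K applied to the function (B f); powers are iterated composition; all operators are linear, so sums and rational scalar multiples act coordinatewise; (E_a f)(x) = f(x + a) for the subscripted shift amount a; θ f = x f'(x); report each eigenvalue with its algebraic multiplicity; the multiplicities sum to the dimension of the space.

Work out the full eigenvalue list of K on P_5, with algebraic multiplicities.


λ = -5 (multiplicity 1), λ = -4 (multiplicity 1), λ = -3 (multiplicity 1), λ = -2 (multiplicity 1), λ = -1 (multiplicity 1), λ = 0 (multiplicity 1)

image of 1: 0
image of x: -x
image of x^2: -2x^2 + 4x
image of x^3: -3x^3 + 12x^2 - 12x
image of x^4: -4x^4 + 24x^3 - 48x^2 + 32x
image of x^5: -5x^5 + 40x^4 - 120x^3 + 160x^2 - 80x
the matrix is upper triangular; its diagonal is (0, -1, -2, -3, -4, -5)
for a triangular matrix the eigenvalues are the diagonal entries, with algebraic multiplicity their repetition count


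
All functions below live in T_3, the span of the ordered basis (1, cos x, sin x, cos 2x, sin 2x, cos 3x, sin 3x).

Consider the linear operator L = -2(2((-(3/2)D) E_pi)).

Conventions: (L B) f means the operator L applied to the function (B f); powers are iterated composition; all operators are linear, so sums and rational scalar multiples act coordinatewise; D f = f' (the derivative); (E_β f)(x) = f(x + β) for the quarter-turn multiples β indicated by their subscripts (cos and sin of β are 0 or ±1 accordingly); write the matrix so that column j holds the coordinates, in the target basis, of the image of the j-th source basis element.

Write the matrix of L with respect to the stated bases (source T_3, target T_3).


image of 1: 0
image of cos x: 6sin x
image of sin x: -6cos x
image of cos 2x: -12sin 2x
image of sin 2x: 12cos 2x
image of cos 3x: 18sin 3x
image of sin 3x: -18cos 3x
each image's coordinates form column j of the matrix

the matrix is [[0, 0, 0, 0, 0, 0, 0]; [0, 0, -6, 0, 0, 0, 0]; [0, 6, 0, 0, 0, 0, 0]; [0, 0, 0, 0, 12, 0, 0]; [0, 0, 0, -12, 0, 0, 0]; [0, 0, 0, 0, 0, 0, -18]; [0, 0, 0, 0, 0, 18, 0]] (rows listed top to bottom)


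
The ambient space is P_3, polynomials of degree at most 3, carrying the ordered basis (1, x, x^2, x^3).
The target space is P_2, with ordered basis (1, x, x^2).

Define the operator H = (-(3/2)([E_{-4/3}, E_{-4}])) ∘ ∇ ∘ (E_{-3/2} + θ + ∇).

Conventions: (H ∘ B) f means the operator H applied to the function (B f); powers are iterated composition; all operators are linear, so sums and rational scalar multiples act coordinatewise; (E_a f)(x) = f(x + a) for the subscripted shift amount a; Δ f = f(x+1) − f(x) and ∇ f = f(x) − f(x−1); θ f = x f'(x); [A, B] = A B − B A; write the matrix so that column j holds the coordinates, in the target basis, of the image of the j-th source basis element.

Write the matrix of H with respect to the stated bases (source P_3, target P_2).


image of 1: 0
image of x: 0
image of x^2: 0
image of x^3: 0
each image's coordinates form column j of the matrix

the matrix is [[0, 0, 0, 0]; [0, 0, 0, 0]; [0, 0, 0, 0]] (rows listed top to bottom)


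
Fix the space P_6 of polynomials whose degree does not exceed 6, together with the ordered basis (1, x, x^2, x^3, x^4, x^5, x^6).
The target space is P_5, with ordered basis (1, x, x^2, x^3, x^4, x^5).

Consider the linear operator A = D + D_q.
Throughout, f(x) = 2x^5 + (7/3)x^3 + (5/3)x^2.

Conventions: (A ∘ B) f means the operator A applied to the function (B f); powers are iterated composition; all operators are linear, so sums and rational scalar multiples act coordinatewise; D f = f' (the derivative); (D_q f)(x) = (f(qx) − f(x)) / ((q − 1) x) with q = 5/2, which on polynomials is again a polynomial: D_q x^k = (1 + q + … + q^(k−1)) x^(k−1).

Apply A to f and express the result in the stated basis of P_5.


g(x) = (1111/8)x^4 + (119/4)x^2 + (55/6)x

D f = 10x^4 + 7x^2 + (10/3)x
D_q f = (1031/8)x^4 + (91/4)x^2 + (35/6)x
(D + D_q) f = (1111/8)x^4 + (119/4)x^2 + (55/6)x


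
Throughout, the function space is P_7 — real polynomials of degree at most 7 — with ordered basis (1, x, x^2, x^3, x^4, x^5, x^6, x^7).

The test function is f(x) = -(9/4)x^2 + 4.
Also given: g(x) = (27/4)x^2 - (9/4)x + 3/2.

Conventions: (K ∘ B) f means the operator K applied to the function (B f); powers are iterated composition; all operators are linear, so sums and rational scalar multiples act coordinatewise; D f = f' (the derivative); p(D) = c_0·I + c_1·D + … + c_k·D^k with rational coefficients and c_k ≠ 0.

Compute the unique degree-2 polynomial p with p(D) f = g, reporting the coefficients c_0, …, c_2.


p(D) = -3·I + (1/2)·D − 3·D^2, i.e. c_0 = -3, c_1 = 1/2, c_2 = -3

D^0 f = -(9/4)x^2 + 4
D^1 f = -(9/2)x
D^2 f = -9/2
matching coefficients of g against c_0 f + c_1 Df + … from the top degree down determines the c_i
solution: c_0 = -3, c_1 = 1/2, c_2 = -3


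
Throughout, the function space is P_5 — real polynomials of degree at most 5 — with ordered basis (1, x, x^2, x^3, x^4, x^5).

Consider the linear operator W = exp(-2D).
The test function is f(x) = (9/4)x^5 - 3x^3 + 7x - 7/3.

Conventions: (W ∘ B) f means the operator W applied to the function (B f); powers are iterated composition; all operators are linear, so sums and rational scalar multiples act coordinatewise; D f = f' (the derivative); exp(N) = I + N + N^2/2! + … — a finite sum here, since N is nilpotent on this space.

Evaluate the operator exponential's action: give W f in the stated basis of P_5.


order-1 term: -(45/2)x^4 + 18x^2 - 14
order-2 term: 90x^3 - 36x
order-3 term: -180x^2 + 24
order-4 term: 180x
order-5 term: -72
the series for exp(-2D) f terminates at order 5
exp(-2D) f = (9/4)x^5 - (45/2)x^4 + 87x^3 - 162x^2 + 151x - 193/3

the image equals g(x) = (9/4)x^5 - (45/2)x^4 + 87x^3 - 162x^2 + 151x - 193/3


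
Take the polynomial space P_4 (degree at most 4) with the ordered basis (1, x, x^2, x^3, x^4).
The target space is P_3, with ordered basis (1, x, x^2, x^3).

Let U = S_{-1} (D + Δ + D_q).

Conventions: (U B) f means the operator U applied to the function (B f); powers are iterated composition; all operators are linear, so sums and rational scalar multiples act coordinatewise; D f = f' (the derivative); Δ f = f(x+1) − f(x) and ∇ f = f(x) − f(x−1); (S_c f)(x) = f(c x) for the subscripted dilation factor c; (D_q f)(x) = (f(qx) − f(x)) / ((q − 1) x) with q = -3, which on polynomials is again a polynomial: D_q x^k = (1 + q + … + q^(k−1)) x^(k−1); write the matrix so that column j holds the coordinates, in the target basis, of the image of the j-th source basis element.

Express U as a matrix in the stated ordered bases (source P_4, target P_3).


image of 1: 0
image of x: 3
image of x^2: -2x + 1
image of x^3: 13x^2 - 3x + 1
image of x^4: 12x^3 + 6x^2 - 4x + 1
each image's coordinates form column j of the matrix

the matrix is [[0, 3, 1, 1, 1]; [0, 0, -2, -3, -4]; [0, 0, 0, 13, 6]; [0, 0, 0, 0, 12]] (rows listed top to bottom)


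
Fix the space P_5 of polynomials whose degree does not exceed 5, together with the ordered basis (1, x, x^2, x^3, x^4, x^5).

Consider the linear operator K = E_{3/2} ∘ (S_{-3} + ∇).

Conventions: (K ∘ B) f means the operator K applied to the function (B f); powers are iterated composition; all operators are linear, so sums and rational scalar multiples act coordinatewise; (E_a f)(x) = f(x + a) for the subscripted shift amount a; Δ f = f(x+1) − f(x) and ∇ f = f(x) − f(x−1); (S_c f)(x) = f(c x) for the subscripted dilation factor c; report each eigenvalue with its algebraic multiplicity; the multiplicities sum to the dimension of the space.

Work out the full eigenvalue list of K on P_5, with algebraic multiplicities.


image of 1: 1
image of x: -3x - 7/2
image of x^2: 9x^2 + 29x + 89/4
image of x^3: -27x^3 - (237/2)x^2 - (705/4)x - 703/8
image of x^4: 81x^4 + 490x^3 + (2211/2)x^2 + (2213/2)x + 6641/16
image of x^5: -243x^5 - (3635/2)x^4 - (10895/2)x^3 - (32675/4)x^2 - (98015/16)x - 58807/32
the matrix is upper triangular; its diagonal is (1, -3, 9, -27, 81, -243)
for a triangular matrix the eigenvalues are the diagonal entries, with algebraic multiplicity their repetition count

λ = -243 (multiplicity 1), λ = -27 (multiplicity 1), λ = -3 (multiplicity 1), λ = 1 (multiplicity 1), λ = 9 (multiplicity 1), λ = 81 (multiplicity 1)


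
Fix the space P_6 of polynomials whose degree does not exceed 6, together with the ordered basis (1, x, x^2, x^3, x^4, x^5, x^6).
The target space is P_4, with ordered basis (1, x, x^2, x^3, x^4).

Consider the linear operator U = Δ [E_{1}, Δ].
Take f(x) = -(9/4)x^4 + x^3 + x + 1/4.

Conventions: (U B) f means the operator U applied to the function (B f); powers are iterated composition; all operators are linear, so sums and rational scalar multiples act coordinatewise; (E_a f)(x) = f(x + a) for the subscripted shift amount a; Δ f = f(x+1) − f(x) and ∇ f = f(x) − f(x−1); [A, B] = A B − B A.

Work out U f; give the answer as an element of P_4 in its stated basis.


the result is g(x) = 0

Δ f = -9x^3 - (21/2)x^2 - 6x - 1/4
E_{1} Δ f = -9x^3 - (75/2)x^2 - 54x - 103/4
E_{1} f = -(9/4)x^4 - 8x^3 - (21/2)x^2 - 5x
Δ E_{1} f = -9x^3 - (75/2)x^2 - 54x - 103/4
[E_{1}, Δ] f = 0
Δ [E_{1}, Δ] f = 0


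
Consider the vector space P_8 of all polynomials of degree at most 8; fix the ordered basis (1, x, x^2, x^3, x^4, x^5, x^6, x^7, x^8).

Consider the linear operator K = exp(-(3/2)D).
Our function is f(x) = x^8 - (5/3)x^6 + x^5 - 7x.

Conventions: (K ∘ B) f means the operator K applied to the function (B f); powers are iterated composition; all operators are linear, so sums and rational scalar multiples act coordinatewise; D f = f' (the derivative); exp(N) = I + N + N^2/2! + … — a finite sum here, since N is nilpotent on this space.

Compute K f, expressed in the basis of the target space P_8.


order-1 term: -12x^7 + 15x^5 - (15/2)x^4 + 21/2
order-2 term: 63x^6 - (225/4)x^4 + (45/2)x^3
order-3 term: -189x^5 + (225/2)x^3 - (135/4)x^2
order-4 term: (2835/8)x^4 - (2025/16)x^2 + (405/16)x
order-5 term: -(1701/4)x^3 + (1215/16)x - 243/32
order-6 term: (5103/16)x^2 - 1215/64
order-7 term: -(2187/16)x
order-8 term: 6561/256
the series for exp(-(3/2)D) f terminates at order 8
exp(-(3/2)D) f = x^8 - 12x^7 + (184/3)x^6 - 173x^5 + (2325/8)x^4 - (1161/4)x^3 + (1269/8)x^2 - (679/16)x + 2445/256

g(x) = x^8 - 12x^7 + (184/3)x^6 - 173x^5 + (2325/8)x^4 - (1161/4)x^3 + (1269/8)x^2 - (679/16)x + 2445/256


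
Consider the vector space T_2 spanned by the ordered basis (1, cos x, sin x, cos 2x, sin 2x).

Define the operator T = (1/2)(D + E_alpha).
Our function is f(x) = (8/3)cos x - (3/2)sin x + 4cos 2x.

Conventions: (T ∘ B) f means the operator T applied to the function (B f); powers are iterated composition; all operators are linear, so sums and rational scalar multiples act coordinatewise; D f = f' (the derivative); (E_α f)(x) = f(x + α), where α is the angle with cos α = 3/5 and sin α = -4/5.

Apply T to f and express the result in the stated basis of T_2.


the image equals g(x) = (13/20)cos x - (43/60)sin x - (14/25)cos 2x - (52/25)sin 2x

D f = -(3/2)cos x - (8/3)sin x - 8sin 2x
E_alpha f = (14/5)cos x + (37/30)sin x - (28/25)cos 2x + (96/25)sin 2x
(D + E_alpha) f = (13/10)cos x - (43/30)sin x - (28/25)cos 2x - (104/25)sin 2x
((1/2)(D + E_alpha)) f = (13/20)cos x - (43/60)sin x - (14/25)cos 2x - (52/25)sin 2x


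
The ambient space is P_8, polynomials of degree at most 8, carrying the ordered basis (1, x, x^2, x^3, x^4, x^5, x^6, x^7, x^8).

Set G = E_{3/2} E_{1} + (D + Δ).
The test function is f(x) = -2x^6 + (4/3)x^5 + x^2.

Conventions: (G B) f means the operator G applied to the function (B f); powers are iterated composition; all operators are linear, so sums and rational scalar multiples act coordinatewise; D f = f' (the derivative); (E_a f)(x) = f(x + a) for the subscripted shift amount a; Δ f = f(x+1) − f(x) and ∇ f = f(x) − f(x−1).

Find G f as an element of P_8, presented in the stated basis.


the image equals g(x) = -2x^6 - (158/3)x^5 - (375/2)x^4 - (1705/3)x^3 - (23501/24)x^2 - (21787/24)x - 33743/96

E_{1} f = -2x^6 - (32/3)x^5 - (70/3)x^4 - (80/3)x^3 - (47/3)x^2 - (10/3)x + 1/3
E_{3/2} E_{1} f = -2x^6 - (86/3)x^5 - (1025/6)x^4 - (1625/3)x^3 - (23101/24)x^2 - (21755/24)x - 33775/96
D f = -12x^5 + (20/3)x^4 + 2x
Δ f = -12x^5 - (70/3)x^4 - (80/3)x^3 - (50/3)x^2 - (10/3)x + 1/3
(D + Δ) f = -24x^5 - (50/3)x^4 - (80/3)x^3 - (50/3)x^2 - (4/3)x + 1/3
(E_{3/2} E_{1} + (D + Δ)) f = -2x^6 - (158/3)x^5 - (375/2)x^4 - (1705/3)x^3 - (23501/24)x^2 - (21787/24)x - 33743/96


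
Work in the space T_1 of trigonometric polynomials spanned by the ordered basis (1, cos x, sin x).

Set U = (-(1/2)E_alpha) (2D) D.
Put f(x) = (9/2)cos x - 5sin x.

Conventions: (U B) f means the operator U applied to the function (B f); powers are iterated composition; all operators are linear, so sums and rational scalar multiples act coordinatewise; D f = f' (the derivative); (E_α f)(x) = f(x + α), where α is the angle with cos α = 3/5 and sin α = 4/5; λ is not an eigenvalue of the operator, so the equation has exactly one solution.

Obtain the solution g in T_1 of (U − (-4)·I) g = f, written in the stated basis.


the result is g(x) = (247/218)cos x - (97/109)sin x

write g with unknown coordinates in the stated basis and equate coefficients in (U − (-4)·I) g = f
solving from the highest basis element down gives g = (247/218)cos x - (97/109)sin x
check: U g = -(7/218)cos x - (157/109)sin x
so U g − (-4)·g = (9/2)cos x - 5sin x = f ✓


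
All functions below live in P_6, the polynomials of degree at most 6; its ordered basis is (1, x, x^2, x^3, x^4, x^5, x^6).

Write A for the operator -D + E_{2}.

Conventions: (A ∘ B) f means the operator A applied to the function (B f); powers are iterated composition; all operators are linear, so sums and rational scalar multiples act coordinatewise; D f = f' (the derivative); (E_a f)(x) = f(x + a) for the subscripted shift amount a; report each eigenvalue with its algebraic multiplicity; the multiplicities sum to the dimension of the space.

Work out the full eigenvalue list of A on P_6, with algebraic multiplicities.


λ = 1 (multiplicity 7)

image of 1: 1
image of x: x + 1
image of x^2: x^2 + 2x + 4
image of x^3: x^3 + 3x^2 + 12x + 8
image of x^4: x^4 + 4x^3 + 24x^2 + 32x + 16
image of x^5: x^5 + 5x^4 + 40x^3 + 80x^2 + 80x + 32
image of x^6: x^6 + 6x^5 + 60x^4 + 160x^3 + 240x^2 + 192x + 64
the matrix is upper triangular; its diagonal is (1, 1, 1, 1, 1, 1, 1)
for a triangular matrix the eigenvalues are the diagonal entries, with algebraic multiplicity their repetition count


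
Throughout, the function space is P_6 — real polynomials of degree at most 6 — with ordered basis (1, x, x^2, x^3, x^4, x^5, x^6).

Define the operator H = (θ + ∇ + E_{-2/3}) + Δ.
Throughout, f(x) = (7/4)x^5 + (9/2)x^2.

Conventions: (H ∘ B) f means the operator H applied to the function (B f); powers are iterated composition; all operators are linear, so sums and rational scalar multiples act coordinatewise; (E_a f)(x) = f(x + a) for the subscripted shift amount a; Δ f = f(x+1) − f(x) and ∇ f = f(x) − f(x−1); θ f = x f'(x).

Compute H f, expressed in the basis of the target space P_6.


θ f = (35/4)x^5 + 9x^2
∇ f = (35/4)x^4 - (35/2)x^3 + (35/2)x^2 + (1/4)x - 11/4
E_{-2/3} f = (7/4)x^5 - (35/6)x^4 + (70/9)x^3 - (37/54)x^2 - (346/81)x + 430/243
(θ + ∇ + E_{-2/3}) f = (21/2)x^5 + (35/12)x^4 - (175/18)x^3 + (697/27)x^2 - (1303/324)x - 953/972
Δ f = (35/4)x^4 + (35/2)x^3 + (35/2)x^2 + (71/4)x + 25/4
((θ + ∇ + E_{-2/3}) + Δ) f = (21/2)x^5 + (35/3)x^4 + (70/9)x^3 + (2339/54)x^2 + (1112/81)x + 2561/486

the image equals g(x) = (21/2)x^5 + (35/3)x^4 + (70/9)x^3 + (2339/54)x^2 + (1112/81)x + 2561/486


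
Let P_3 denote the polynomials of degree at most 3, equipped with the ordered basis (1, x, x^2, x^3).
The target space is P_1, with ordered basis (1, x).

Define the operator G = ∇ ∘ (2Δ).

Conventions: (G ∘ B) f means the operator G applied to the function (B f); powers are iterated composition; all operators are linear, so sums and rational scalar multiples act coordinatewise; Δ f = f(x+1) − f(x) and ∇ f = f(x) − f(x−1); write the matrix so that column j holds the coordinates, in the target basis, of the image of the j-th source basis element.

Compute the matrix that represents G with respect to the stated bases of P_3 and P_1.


the matrix is [[0, 0, 4, 0]; [0, 0, 0, 12]] (rows listed top to bottom)

image of 1: 0
image of x: 0
image of x^2: 4
image of x^3: 12x
each image's coordinates form column j of the matrix


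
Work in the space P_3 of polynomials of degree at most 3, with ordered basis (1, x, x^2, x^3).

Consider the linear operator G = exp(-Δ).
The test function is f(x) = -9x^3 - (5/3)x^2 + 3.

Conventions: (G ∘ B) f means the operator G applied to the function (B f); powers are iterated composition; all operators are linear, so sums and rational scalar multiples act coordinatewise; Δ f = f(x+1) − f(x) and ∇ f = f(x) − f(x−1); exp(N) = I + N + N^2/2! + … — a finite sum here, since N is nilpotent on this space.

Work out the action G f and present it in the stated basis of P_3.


order-1 term: 27x^2 + (91/3)x + 32/3
order-2 term: -27x - 86/3
order-3 term: 9
the series for exp(-Δ) f terminates at order 3
exp(-Δ) f = -9x^3 + (76/3)x^2 + (10/3)x - 6

g(x) = -9x^3 + (76/3)x^2 + (10/3)x - 6


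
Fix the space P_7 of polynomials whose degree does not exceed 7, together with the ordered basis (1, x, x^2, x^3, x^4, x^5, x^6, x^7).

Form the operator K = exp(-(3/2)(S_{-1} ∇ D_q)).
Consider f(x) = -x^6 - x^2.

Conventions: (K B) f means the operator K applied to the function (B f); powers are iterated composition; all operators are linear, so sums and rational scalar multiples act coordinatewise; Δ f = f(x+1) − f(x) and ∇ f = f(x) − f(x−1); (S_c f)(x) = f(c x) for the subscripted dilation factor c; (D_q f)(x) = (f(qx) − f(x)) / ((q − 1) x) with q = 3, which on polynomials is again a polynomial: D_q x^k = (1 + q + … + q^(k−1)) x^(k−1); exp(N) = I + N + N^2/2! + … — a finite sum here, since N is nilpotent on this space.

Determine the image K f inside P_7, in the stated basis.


g(x) = -x^6 + 2730x^4 + 5460x^3 - 240241x^2 - 136500x + 446907

order-1 term: 2730x^4 + 5460x^3 + 5460x^2 + 2730x + 552
order-2 term: -245700x^2 - 139230x - 45045
order-3 term: 491400
the series for exp(-(3/2)(S_{-1} ∇ D_q)) f terminates at order 3
exp(-(3/2)(S_{-1} ∇ D_q)) f = -x^6 + 2730x^4 + 5460x^3 - 240241x^2 - 136500x + 446907


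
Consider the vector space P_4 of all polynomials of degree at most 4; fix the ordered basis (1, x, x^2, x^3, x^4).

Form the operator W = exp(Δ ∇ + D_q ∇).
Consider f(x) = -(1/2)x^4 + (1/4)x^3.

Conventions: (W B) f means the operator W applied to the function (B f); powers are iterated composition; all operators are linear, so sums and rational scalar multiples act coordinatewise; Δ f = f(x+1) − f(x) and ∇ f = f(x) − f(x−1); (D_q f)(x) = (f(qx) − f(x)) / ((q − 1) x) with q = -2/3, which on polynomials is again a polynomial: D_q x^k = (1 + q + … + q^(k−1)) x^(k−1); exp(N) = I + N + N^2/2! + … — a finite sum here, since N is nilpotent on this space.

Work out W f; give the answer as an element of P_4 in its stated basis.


order-1 term: -(68/9)x^2 + (11/4)x - 15/4
order-2 term: -136/9
the series for exp(Δ ∇ + D_q ∇) f terminates at order 2
exp(Δ ∇ + D_q ∇) f = -(1/2)x^4 + (1/4)x^3 - (68/9)x^2 + (11/4)x - 679/36

the image equals g(x) = -(1/2)x^4 + (1/4)x^3 - (68/9)x^2 + (11/4)x - 679/36


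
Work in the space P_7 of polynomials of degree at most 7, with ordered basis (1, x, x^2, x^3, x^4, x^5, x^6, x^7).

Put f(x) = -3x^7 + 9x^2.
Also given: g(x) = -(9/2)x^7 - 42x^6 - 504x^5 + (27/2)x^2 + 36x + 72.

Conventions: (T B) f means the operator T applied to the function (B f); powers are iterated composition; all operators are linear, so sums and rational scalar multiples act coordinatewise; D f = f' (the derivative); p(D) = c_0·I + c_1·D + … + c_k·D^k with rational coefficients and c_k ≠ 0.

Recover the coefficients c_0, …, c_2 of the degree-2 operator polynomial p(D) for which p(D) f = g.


c_0 = 3/2, c_1 = 2, c_2 = 4

D^0 f = -3x^7 + 9x^2
D^1 f = -21x^6 + 18x
D^2 f = -126x^5 + 18
matching coefficients of g against c_0 f + c_1 Df + … from the top degree down determines the c_i
solution: c_0 = 3/2, c_1 = 2, c_2 = 4


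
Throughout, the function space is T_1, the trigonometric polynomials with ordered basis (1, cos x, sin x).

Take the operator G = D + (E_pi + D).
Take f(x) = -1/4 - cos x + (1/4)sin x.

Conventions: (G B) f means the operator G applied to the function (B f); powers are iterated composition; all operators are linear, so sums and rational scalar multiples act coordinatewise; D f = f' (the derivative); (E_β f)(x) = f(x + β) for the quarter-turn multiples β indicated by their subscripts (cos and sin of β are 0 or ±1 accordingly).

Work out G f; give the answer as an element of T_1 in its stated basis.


D f = (1/4)cos x + sin x
E_pi f = -1/4 + cos x - (1/4)sin x
D f = (1/4)cos x + sin x
(E_pi + D) f = -1/4 + (5/4)cos x + (3/4)sin x
(D + (E_pi + D)) f = -1/4 + (3/2)cos x + (7/4)sin x

the result is g(x) = -1/4 + (3/2)cos x + (7/4)sin x


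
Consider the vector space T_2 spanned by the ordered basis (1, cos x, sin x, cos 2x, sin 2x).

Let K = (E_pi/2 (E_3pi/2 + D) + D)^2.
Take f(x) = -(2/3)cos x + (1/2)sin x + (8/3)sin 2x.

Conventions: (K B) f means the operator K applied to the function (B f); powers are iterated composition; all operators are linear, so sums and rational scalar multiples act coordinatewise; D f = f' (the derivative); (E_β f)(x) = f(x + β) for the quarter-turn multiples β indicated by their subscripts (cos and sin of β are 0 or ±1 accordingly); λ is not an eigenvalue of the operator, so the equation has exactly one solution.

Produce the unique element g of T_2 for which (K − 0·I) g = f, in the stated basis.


write g with unknown coordinates in the stated basis and equate coefficients in (K − 0·I) g = f
solving from the highest basis element down gives g = (2/3)cos x - (1/2)sin x + (8/3)sin 2x
check: K g = -(2/3)cos x + (1/2)sin x + (8/3)sin 2x
so K g − 0·g = -(2/3)cos x + (1/2)sin x + (8/3)sin 2x = f ✓

g(x) = (2/3)cos x - (1/2)sin x + (8/3)sin 2x


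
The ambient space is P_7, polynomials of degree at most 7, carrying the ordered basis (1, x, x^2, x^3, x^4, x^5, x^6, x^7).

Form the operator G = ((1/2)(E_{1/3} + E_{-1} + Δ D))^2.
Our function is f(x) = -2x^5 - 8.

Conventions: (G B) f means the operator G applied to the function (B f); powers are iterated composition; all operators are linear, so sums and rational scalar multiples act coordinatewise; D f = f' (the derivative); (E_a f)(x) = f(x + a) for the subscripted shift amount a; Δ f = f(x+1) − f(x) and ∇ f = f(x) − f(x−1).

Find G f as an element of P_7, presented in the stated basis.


E_{1/3} f = -2x^5 - (10/3)x^4 - (20/9)x^3 - (20/27)x^2 - (10/81)x - 1946/243
E_{-1} f = -2x^5 + 10x^4 - 20x^3 + 20x^2 - 10x - 6
D f = -10x^4
Δ D f = -40x^3 - 60x^2 - 40x - 10
(E_{1/3} + E_{-1} + Δ D) f = -4x^5 + (20/3)x^4 - (560/9)x^3 - (1100/27)x^2 - (4060/81)x - 5834/243
((1/2)(E_{1/3} + E_{-1} + Δ D)) f = -2x^5 + (10/3)x^4 - (280/9)x^3 - (550/27)x^2 - (2030/81)x - 2917/243
E_{1/3} ((1/2)(E_{1/3} + E_{-1} + Δ D)) f = -2x^5 - (260/9)x^3 - 50x^2 - (3940/81)x - 641/27
E_{-1} ((1/2)(E_{1/3} + E_{-1} + Δ D)) f = -2x^5 + (40/3)x^4 - (580/9)x^3 + (3050/27)x^2 - (8180/81)x + 7079/243
D ((1/2)(E_{1/3} + E_{-1} + Δ D)) f = -10x^4 + (40/3)x^3 - (280/3)x^2 - (1100/27)x - 2030/81
Δ D ((1/2)(E_{1/3} + E_{-1} + Δ D)) f = -40x^3 - 20x^2 - (560/3)x - 3530/27
(E_{1/3} + E_{-1} + Δ D) ((1/2)(E_{1/3} + E_{-1} + Δ D)) f = -4x^5 + (40/3)x^4 - (400/3)x^3 + (1160/27)x^2 - (9080/27)x - 30460/243
((1/2)(E_{1/3} + E_{-1} + Δ D)) ((1/2)(E_{1/3} + E_{-1} + Δ D)) f = -2x^5 + (20/3)x^4 - (200/3)x^3 + (580/27)x^2 - (4540/27)x - 15230/243

g(x) = -2x^5 + (20/3)x^4 - (200/3)x^3 + (580/27)x^2 - (4540/27)x - 15230/243
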